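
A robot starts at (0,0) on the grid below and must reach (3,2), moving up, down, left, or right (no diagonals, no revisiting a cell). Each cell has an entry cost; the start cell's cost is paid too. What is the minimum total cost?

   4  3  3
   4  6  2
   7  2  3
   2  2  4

Cheapest: [0,0]→[0,1]→[0,2]→[1,2]→[2,2]→[3,2]
  4 + 3 + 3 + 2 + 3 + 4 = 19

19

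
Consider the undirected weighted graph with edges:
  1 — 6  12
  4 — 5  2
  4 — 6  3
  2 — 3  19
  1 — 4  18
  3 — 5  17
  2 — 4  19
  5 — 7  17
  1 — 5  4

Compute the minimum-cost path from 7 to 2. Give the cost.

38

Routes from 7 to 2:
7 → 5 → 1 → 6 → 4 → 2: 17 + 4 + 12 + 3 + 19 = 55
7 → 5 → 3 → 2: 17 + 17 + 19 = 53
7 → 5 → 1 → 4 → 2: 17 + 4 + 18 + 19 = 58
7 → 5 → 4 → 2: 17 + 2 + 19 = 38
Shortest: 38.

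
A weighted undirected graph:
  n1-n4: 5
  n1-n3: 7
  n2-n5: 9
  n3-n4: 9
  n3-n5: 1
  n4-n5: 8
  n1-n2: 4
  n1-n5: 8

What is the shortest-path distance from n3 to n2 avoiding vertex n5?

11

Candidate routes:
n3 -> n4 -> n1 -> n2: 9 + 5 + 4 = 18
n3 -> n1 -> n2: 7 + 4 = 11
Shortest: 11.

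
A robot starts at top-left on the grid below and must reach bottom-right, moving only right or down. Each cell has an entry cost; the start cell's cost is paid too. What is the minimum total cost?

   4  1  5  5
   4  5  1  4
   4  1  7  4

Cheapest: (0,0) → (0,1) → (0,2) → (1,2) → (1,3) → (2,3)
  4 + 1 + 5 + 1 + 4 + 4 = 19
(Top row then right column would cost 23.)

19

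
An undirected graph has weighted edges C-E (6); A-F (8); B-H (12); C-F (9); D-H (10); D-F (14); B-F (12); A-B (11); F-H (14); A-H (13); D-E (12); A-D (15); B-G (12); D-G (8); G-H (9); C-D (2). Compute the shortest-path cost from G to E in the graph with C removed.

20

Some routes from G to E avoiding C:
G→H→A→D→E: 9 + 13 + 15 + 12 = 49
G→B→H→D→E: 12 + 12 + 10 + 12 = 46
G→D→E: 8 + 12 = 20
G→H→F→D→E: 9 + 14 + 14 + 12 = 49
G→H→D→E: 9 + 10 + 12 = 31
The minimum is 20.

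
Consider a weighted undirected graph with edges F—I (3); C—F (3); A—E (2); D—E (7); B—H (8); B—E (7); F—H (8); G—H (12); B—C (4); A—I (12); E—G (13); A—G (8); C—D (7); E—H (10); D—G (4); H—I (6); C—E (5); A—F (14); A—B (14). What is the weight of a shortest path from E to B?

7

Comparing a few candidate routes:
E-A-B: 2 + 14 = 16
E-C-B: 5 + 4 = 9
E-B: 7
Best route has total 7.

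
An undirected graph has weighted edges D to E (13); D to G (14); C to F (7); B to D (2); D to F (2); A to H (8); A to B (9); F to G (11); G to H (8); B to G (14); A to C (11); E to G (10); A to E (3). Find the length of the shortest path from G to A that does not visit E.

A few of the G→A routes:
G-F-C-A: 11 + 7 + 11 = 29
G-D-B-A: 14 + 2 + 9 = 25
G-F-D-B-A: 11 + 2 + 2 + 9 = 24
G-H-A: 8 + 8 = 16
G-B-A: 14 + 9 = 23
G-D-F-C-A: 14 + 2 + 7 + 11 = 34
The minimum is 16.

16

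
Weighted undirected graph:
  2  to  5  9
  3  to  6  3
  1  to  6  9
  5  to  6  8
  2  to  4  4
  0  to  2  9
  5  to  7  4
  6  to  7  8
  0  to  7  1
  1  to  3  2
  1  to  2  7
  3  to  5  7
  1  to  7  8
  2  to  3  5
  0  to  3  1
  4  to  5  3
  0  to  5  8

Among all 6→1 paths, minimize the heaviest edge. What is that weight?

3

Some routes from 6 to 1:
6 -> 3 -> 2 -> 1: max(3, 5, 7) = 7
6 -> 3 -> 0 -> 7 -> 5 -> 4 -> 2 -> 1: max(3, 1, 1, 4, 3, 4, 7) = 7
6 -> 3 -> 1: max(3, 2) = 3
6 -> 3 -> 5 -> 4 -> 2 -> 1: max(3, 7, 3, 4, 7) = 7
Best route has worst link 3.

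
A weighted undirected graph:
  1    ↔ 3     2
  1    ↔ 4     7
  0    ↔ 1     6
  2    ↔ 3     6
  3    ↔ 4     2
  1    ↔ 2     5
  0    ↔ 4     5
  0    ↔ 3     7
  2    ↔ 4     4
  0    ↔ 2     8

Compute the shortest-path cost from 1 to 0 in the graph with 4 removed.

Candidate routes:
1→2→0: 5 + 8 = 13
1→0: 6
1→3→0: 2 + 7 = 9
1→3→2→0: 2 + 6 + 8 = 16
1→2→3→0: 5 + 6 + 7 = 18
Shortest: 6.

6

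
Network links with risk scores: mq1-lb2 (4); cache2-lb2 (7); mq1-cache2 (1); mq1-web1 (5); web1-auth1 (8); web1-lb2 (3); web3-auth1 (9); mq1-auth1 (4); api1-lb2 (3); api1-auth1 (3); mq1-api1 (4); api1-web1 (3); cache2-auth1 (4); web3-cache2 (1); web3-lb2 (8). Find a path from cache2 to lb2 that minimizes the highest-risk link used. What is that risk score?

Comparing a few candidate routes:
cache2 -> auth1 -> mq1 -> lb2: max(4, 4, 4) = 4
cache2 -> auth1 -> mq1 -> api1 -> web1 -> lb2: max(4, 4, 4, 3, 3) = 4
cache2 -> auth1 -> api1 -> mq1 -> lb2: max(4, 3, 4, 4) = 4
cache2 -> auth1 -> api1 -> web1 -> lb2: max(4, 3, 3, 3) = 4
cache2 -> auth1 -> mq1 -> api1 -> lb2: max(4, 4, 4, 3) = 4
cache2 -> auth1 -> api1 -> lb2: max(4, 3, 3) = 4
Smallest bottleneck: 4.

4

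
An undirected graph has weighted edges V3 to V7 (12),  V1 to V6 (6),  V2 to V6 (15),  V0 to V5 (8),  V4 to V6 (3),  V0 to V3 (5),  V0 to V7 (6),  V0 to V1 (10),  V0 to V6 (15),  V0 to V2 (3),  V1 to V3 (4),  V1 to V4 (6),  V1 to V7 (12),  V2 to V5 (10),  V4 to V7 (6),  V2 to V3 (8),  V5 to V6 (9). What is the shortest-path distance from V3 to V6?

Checking several routes:
V3 - V1 - V6: 4 + 6 = 10
V3 - V0 - V6: 5 + 15 = 20
V3 - V1 - V4 - V6: 4 + 6 + 3 = 13
V3 - V0 - V7 - V4 - V6: 5 + 6 + 6 + 3 = 20
The minimum is 10.

10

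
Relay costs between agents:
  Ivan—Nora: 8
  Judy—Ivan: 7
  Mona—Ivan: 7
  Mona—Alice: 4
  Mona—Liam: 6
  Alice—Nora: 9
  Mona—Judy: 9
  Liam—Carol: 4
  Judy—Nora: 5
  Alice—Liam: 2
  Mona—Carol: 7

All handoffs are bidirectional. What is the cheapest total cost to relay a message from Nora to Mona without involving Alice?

Paths from Nora to Mona avoiding Alice:
Nora→Ivan→Judy→Mona: 8 + 7 + 9 = 24
Nora→Ivan→Mona: 8 + 7 = 15
Nora→Judy→Mona: 5 + 9 = 14
Nora→Judy→Ivan→Mona: 5 + 7 + 7 = 19
Best route has total 14.

14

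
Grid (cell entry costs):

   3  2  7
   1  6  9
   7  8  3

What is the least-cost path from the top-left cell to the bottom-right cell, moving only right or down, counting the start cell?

Take r0c0 -> r1c0 -> r1c1 -> r2c1 -> r2c2 for a total of 3 + 1 + 6 + 8 + 3 = 21.
For comparison, the top-then-right route costs 24.

21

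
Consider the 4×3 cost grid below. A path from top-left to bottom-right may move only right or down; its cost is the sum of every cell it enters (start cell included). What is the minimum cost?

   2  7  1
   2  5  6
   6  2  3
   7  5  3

17

Path (0,0) -> (1,0) -> (1,1) -> (2,1) -> (2,2) -> (3,2): 2 + 2 + 5 + 2 + 3 + 3 = 17.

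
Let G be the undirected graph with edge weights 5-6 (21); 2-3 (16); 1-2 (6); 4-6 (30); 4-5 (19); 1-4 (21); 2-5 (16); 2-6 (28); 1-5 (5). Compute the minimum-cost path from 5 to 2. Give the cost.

Some routes from 5 to 2:
5-4-1-2: 19 + 21 + 6 = 46
5-1-2: 5 + 6 = 11
5-6-2: 21 + 28 = 49
5-6-4-1-2: 21 + 30 + 21 + 6 = 78
5-2: 16
5-4-6-2: 19 + 30 + 28 = 77
Shortest: 11.

11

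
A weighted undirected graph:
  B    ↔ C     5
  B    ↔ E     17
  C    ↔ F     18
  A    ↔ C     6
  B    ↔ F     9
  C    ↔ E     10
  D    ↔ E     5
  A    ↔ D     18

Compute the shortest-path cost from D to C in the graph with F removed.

Candidate routes:
D -> A -> C: 18 + 6 = 24
D -> E -> B -> C: 5 + 17 + 5 = 27
D -> E -> C: 5 + 10 = 15
The minimum is 15.

15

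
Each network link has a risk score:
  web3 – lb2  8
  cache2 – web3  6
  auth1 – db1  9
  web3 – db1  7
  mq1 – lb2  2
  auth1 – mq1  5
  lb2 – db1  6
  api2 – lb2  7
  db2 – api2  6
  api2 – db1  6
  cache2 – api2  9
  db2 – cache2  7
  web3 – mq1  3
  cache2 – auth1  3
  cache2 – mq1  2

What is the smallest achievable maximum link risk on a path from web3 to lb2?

Some routes from web3 to lb2:
web3-mq1-cache2-db2-api2-lb2: max(3, 2, 7, 6, 7) = 7
web3-cache2-auth1-mq1-lb2: max(6, 3, 5, 2) = 6
web3-mq1-lb2: max(3, 2) = 3
web3-mq1-auth1-cache2-db2-api2-lb2: max(3, 5, 3, 7, 6, 7) = 7
web3-cache2-mq1-lb2: max(6, 2, 2) = 6
web3-mq1-cache2-db2-api2-db1-lb2: max(3, 2, 7, 6, 6, 6) = 7
Smallest bottleneck: 3.

3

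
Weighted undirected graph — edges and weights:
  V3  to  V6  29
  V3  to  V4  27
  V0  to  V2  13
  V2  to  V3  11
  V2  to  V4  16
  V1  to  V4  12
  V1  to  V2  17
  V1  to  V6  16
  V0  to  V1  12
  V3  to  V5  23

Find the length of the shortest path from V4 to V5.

Checking several routes:
V4 -> V2 -> V3 -> V5: 16 + 11 + 23 = 50
V4 -> V1 -> V2 -> V3 -> V5: 12 + 17 + 11 + 23 = 63
V4 -> V3 -> V5: 27 + 23 = 50
V4 -> V1 -> V0 -> V2 -> V3 -> V5: 12 + 12 + 13 + 11 + 23 = 71
The minimum is 50.

50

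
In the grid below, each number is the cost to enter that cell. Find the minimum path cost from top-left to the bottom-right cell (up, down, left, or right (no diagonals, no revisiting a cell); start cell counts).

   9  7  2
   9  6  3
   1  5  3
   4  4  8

32

Take [0,0]→[0,1]→[0,2]→[1,2]→[2,2]→[3,2] for a total of 9 + 7 + 2 + 3 + 3 + 8 = 32.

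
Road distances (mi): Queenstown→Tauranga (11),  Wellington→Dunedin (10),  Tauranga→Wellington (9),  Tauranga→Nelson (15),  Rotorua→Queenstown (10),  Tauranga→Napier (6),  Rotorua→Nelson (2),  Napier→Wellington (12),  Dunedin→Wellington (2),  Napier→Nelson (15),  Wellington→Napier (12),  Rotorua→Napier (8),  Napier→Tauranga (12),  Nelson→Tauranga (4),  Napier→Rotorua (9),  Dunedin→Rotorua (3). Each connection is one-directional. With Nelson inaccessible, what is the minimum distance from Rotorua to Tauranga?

20

Candidate routes:
Rotorua -> Napier -> Tauranga: 8 + 12 = 20
Rotorua -> Queenstown -> Tauranga: 10 + 11 = 21
Shortest: 20 mi.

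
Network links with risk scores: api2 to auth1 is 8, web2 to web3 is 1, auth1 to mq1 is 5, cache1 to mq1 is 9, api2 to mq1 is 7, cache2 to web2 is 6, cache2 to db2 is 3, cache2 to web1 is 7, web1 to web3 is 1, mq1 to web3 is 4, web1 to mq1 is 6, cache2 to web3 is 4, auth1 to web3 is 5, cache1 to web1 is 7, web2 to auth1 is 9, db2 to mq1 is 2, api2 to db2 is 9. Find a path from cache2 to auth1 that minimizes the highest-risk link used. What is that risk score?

Checking several routes:
cache2 -> db2 -> mq1 -> auth1: max(3, 2, 5) = 5
cache2 -> web3 -> mq1 -> auth1: max(4, 4, 5) = 5
cache2 -> db2 -> mq1 -> web3 -> auth1: max(3, 2, 4, 5) = 5
cache2 -> web3 -> auth1: max(4, 5) = 5
Best route has worst link 5.

5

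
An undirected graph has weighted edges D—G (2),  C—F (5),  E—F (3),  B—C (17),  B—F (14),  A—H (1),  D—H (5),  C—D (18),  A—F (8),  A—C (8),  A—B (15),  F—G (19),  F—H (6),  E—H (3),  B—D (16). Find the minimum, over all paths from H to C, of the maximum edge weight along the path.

5

Checking several routes:
H → A → C: max(1, 8) = 8
H → A → F → C: max(1, 8, 5) = 8
H → F → C: max(6, 5) = 6
H → E → F → A → C: max(3, 3, 8, 8) = 8
H → E → F → C: max(3, 3, 5) = 5
Best route has worst link 5.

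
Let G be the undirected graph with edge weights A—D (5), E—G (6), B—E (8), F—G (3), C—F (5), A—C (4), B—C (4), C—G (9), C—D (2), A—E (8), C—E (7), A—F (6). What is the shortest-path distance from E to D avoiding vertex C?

Routes from E to D avoiding C:
E-G-F-A-D: 6 + 3 + 6 + 5 = 20
E-A-D: 8 + 5 = 13
Best route has total 13.

13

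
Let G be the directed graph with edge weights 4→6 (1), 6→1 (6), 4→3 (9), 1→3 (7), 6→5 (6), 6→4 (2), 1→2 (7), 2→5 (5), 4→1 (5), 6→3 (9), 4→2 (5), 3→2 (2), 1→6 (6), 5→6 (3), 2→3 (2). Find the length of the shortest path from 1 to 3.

Some routes from 1 to 3:
1-6-4-2-3: 6 + 2 + 5 + 2 = 15
1-2-5-6-3: 7 + 5 + 3 + 9 = 24
1-6-4-3: 6 + 2 + 9 = 17
1-2-3: 7 + 2 = 9
1-3: 7
1-6-3: 6 + 9 = 15
The minimum is 7.

7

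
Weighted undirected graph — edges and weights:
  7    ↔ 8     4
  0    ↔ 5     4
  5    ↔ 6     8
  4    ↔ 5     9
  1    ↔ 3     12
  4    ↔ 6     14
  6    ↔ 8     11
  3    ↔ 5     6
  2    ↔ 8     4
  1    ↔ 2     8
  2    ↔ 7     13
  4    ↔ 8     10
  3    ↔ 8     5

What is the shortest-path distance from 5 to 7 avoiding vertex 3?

23

Checking several routes:
5 → 4 → 8 → 2 → 7: 9 + 10 + 4 + 13 = 36
5 → 4 → 8 → 7: 9 + 10 + 4 = 23
5 → 6 → 8 → 7: 8 + 11 + 4 = 23
5 → 6 → 8 → 2 → 7: 8 + 11 + 4 + 13 = 36
Shortest: 23.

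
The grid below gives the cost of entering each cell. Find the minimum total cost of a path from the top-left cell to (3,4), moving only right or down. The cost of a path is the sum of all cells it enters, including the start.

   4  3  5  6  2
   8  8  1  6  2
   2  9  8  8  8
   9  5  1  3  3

Cheapest: [0,0]→[0,1]→[0,2]→[1,2]→[2,2]→[3,2]→[3,3]→[3,4]
  4 + 3 + 5 + 1 + 8 + 1 + 3 + 3 = 28

28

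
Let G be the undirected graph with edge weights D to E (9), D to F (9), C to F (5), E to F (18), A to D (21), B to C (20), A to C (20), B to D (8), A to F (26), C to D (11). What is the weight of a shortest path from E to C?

20

A few of the E→C routes:
E -> D -> F -> C: 9 + 9 + 5 = 23
E -> D -> C: 9 + 11 = 20
E -> F -> C: 18 + 5 = 23
E -> D -> B -> C: 9 + 8 + 20 = 37
The minimum is 20.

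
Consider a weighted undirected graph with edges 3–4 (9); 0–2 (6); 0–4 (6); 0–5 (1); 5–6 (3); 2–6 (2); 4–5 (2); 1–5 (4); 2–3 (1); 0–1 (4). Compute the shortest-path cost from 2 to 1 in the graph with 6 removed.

10

Some routes from 2 to 1 avoiding 6:
2 -> 0 -> 1: 6 + 4 = 10
2 -> 0 -> 5 -> 1: 6 + 1 + 4 = 11
2 -> 3 -> 4 -> 5 -> 0 -> 1: 1 + 9 + 2 + 1 + 4 = 17
2 -> 3 -> 4 -> 5 -> 1: 1 + 9 + 2 + 4 = 16
The minimum is 10.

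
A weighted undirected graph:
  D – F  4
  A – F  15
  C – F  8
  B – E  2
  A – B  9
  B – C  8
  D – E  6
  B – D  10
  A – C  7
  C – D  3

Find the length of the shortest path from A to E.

11

Comparing a few candidate routes:
A-F-D-E: 15 + 4 + 6 = 25
A-C-B-E: 7 + 8 + 2 = 17
A-C-F-D-E: 7 + 8 + 4 + 6 = 25
A-C-D-E: 7 + 3 + 6 = 16
A-C-D-B-E: 7 + 3 + 10 + 2 = 22
A-B-E: 9 + 2 = 11
The minimum is 11.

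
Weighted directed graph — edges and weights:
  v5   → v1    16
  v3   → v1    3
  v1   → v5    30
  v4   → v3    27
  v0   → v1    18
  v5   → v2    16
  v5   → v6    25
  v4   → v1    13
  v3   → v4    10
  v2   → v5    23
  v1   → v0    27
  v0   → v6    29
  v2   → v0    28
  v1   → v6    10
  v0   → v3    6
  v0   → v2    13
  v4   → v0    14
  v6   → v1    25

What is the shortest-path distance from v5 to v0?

Paths from v5 to v0:
v5-v2-v0: 16 + 28 = 44
v5-v1-v0: 16 + 27 = 43
v5-v6-v1-v0: 25 + 25 + 27 = 77
Best route has total 43.

43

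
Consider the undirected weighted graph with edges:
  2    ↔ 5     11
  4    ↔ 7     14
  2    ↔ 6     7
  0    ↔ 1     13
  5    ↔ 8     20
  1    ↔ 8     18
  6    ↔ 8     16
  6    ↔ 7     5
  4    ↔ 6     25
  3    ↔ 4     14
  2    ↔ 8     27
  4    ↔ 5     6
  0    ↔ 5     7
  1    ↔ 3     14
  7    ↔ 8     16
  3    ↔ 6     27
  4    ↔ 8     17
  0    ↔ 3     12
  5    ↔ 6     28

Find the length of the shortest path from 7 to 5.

20

Comparing a few candidate routes:
7 - 4 - 5: 14 + 6 = 20
7 - 8 - 5: 16 + 20 = 36
7 - 6 - 2 - 5: 5 + 7 + 11 = 23
7 - 6 - 4 - 5: 5 + 25 + 6 = 36
7 - 6 - 5: 5 + 28 = 33
Shortest: 20.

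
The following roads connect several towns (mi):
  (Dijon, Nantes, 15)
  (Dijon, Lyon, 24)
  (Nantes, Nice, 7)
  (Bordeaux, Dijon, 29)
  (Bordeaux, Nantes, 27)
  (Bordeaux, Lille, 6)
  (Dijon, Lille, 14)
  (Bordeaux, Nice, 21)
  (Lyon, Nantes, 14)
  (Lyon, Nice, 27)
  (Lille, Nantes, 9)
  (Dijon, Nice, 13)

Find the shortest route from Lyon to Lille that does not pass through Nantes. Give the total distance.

Some routes from Lyon to Lille avoiding Nantes:
Lyon - Nice - Dijon - Lille: 27 + 13 + 14 = 54
Lyon - Nice - Bordeaux - Lille: 27 + 21 + 6 = 54
Lyon - Dijon - Lille: 24 + 14 = 38
The minimum is 38 mi.

38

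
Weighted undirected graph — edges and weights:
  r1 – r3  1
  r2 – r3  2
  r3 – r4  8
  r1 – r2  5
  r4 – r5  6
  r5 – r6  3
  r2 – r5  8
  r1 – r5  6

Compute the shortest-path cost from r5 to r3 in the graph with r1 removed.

10

Routes from r5 to r3 avoiding r1:
r5 - r4 - r3: 6 + 8 = 14
r5 - r2 - r3: 8 + 2 = 10
The minimum is 10.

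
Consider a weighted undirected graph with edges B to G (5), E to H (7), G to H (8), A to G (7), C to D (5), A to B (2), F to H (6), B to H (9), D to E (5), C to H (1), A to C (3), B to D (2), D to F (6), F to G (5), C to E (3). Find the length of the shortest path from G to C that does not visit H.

Checking several routes:
G -> B -> D -> C: 5 + 2 + 5 = 12
G -> B -> A -> C: 5 + 2 + 3 = 10
G -> B -> D -> E -> C: 5 + 2 + 5 + 3 = 15
G -> F -> D -> C: 5 + 6 + 5 = 16
G -> A -> C: 7 + 3 = 10
Shortest: 10.

10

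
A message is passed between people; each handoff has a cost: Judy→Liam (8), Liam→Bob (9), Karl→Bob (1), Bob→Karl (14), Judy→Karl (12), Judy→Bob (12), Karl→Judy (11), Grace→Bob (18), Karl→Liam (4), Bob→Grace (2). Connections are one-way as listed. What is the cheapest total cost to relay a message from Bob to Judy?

25

Candidate routes:
Bob - Karl - Judy: 14 + 11 = 25
Shortest: 25.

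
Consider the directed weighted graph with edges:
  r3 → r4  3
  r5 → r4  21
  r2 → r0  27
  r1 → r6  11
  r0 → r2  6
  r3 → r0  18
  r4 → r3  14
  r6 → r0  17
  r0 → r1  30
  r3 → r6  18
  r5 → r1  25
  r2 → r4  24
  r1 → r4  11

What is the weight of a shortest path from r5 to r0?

53

Some routes from r5 to r0:
r5→r1→r4→r3→r0: 25 + 11 + 14 + 18 = 68
r5→r1→r6→r0: 25 + 11 + 17 = 53
r5→r4→r3→r0: 21 + 14 + 18 = 53
Best route has total 53.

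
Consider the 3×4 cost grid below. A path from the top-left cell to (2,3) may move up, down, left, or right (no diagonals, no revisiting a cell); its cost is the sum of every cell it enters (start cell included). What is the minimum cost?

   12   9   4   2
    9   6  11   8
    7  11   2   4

39

One optimal route is r0c0 → r0c1 → r0c2 → r0c3 → r1c3 → r2c3.
Its cost is 12 + 9 + 4 + 2 + 8 + 4 = 39.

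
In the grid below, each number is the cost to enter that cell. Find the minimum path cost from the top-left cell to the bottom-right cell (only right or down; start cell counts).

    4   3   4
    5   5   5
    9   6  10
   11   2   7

Take (0,0) (0,1) (1,1) (2,1) (3,1) (3,2) for a total of 4 + 3 + 5 + 6 + 2 + 7 = 27.

27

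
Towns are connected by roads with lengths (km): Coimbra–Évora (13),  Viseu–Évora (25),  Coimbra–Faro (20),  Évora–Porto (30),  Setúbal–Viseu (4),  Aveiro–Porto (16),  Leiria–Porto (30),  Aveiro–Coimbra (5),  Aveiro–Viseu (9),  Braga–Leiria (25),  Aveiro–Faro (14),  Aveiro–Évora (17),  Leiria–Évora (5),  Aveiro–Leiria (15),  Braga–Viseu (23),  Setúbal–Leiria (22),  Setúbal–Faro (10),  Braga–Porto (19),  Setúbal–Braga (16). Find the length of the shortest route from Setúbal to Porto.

29

Some routes from Setúbal to Porto:
Setúbal -> Viseu -> Aveiro -> Porto: 4 + 9 + 16 = 29
Setúbal -> Faro -> Coimbra -> Aveiro -> Porto: 10 + 20 + 5 + 16 = 51
Setúbal -> Leiria -> Porto: 22 + 30 = 52
Setúbal -> Viseu -> Braga -> Porto: 4 + 23 + 19 = 46
Setúbal -> Braga -> Porto: 16 + 19 = 35
Setúbal -> Faro -> Aveiro -> Porto: 10 + 14 + 16 = 40
Shortest: 29 km.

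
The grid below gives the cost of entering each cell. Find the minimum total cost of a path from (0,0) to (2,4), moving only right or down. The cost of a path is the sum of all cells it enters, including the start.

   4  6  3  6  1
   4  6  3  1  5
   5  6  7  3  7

Cheapest: (0,0) (0,1) (0,2) (1,2) (1,3) (2,3) (2,4)
  4 + 6 + 3 + 3 + 1 + 3 + 7 = 27

27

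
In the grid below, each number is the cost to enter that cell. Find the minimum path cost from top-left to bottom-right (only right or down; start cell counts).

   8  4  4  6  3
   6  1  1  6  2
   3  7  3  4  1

22

Best path: [0,0] -> [0,1] -> [1,1] -> [1,2] -> [2,2] -> [2,3] -> [2,4]
Cost: 8 + 4 + 1 + 1 + 3 + 4 + 1 = 22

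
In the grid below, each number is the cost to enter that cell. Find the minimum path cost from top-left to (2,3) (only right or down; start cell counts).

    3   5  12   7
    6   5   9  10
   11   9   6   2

30

Path [0,0] [0,1] [1,1] [1,2] [2,2] [2,3]: 3 + 5 + 5 + 9 + 6 + 2 = 30.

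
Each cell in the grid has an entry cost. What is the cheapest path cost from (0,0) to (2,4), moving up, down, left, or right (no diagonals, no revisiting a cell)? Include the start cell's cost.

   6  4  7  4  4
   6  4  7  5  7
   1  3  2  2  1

Path r0c0 → r1c0 → r2c0 → r2c1 → r2c2 → r2c3 → r2c4: 6 + 6 + 1 + 3 + 2 + 2 + 1 = 21.

21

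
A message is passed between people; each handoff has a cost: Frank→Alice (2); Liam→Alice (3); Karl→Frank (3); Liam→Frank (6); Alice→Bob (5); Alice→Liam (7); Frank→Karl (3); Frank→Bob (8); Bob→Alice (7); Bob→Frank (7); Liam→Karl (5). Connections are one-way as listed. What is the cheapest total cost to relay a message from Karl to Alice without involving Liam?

Candidate routes:
Karl-Frank-Bob-Alice: 3 + 8 + 7 = 18
Karl-Frank-Alice: 3 + 2 = 5
Best route has total 5.

5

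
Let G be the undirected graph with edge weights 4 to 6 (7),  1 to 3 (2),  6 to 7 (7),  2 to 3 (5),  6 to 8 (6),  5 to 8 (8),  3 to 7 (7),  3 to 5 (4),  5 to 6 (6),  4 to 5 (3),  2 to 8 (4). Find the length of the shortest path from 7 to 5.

A few of the 7→5 routes:
7→3→2→8→5: 7 + 5 + 4 + 8 = 24
7→3→5: 7 + 4 = 11
7→6→4→5: 7 + 7 + 3 = 17
7→6→5: 7 + 6 = 13
7→6→8→5: 7 + 6 + 8 = 21
Shortest: 11.

11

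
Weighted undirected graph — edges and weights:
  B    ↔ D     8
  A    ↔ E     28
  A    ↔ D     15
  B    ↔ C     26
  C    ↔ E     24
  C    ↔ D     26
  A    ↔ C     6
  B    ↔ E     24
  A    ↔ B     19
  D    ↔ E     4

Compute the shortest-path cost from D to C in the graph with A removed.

A few of the D→C routes:
D → E → C: 4 + 24 = 28
D → C: 26
D → B → C: 8 + 26 = 34
D → E → B → C: 4 + 24 + 26 = 54
The minimum is 26.

26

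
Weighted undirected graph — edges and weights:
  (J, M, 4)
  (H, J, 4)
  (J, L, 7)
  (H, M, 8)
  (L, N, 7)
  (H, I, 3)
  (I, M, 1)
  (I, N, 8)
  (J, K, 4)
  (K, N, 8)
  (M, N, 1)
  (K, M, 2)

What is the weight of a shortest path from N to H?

5

Checking several routes:
N→M→I→H: 1 + 1 + 3 = 5
N→K→M→I→H: 8 + 2 + 1 + 3 = 14
N→I→H: 8 + 3 = 11
N→M→H: 1 + 8 = 9
N→M→J→H: 1 + 4 + 4 = 9
N→M→K→J→H: 1 + 2 + 4 + 4 = 11
The minimum is 5.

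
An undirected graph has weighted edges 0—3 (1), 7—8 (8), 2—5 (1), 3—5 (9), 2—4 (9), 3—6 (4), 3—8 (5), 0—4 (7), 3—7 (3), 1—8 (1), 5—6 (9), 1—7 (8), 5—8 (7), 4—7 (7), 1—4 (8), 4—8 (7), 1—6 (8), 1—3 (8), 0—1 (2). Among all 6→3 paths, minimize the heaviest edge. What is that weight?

Some routes from 6 to 3:
6 → 1 → 0 → 3: max(8, 2, 1) = 8
6 → 1 → 0 → 4 → 7 → 8 → 3: max(8, 2, 7, 7, 8, 5) = 8
6 → 1 → 0 → 4 → 7 → 3: max(8, 2, 7, 7, 3) = 8
6 → 1 → 0 → 4 → 8 → 7 → 3: max(8, 2, 7, 7, 8, 3) = 8
6 → 1 → 0 → 4 → 8 → 3: max(8, 2, 7, 7, 5) = 8
6 → 3: max(4) = 4
Best route has worst link 4.

4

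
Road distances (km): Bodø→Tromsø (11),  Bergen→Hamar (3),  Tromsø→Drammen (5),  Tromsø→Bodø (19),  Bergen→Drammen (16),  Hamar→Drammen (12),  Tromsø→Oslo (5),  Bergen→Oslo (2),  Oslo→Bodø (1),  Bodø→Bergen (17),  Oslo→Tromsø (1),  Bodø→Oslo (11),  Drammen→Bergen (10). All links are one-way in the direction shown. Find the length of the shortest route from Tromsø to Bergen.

15

Routes from Tromsø to Bergen:
Tromsø - Drammen - Bergen: 5 + 10 = 15
Tromsø - Bodø - Bergen: 19 + 17 = 36
Tromsø - Oslo - Bodø - Bergen: 5 + 1 + 17 = 23
The minimum is 15 km.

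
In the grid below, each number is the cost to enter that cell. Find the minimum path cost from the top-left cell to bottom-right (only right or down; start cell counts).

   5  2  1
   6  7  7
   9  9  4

One optimal route is r0c0 → r0c1 → r0c2 → r1c2 → r2c2.
Its cost is 5 + 2 + 1 + 7 + 4 = 19.

19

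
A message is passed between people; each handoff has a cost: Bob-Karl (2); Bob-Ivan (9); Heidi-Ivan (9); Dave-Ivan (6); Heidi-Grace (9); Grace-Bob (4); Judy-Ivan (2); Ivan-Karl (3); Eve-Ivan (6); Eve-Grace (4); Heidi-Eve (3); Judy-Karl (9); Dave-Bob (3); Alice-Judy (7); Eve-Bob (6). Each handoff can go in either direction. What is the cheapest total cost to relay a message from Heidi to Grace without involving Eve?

9

A few of the Heidi→Grace routes:
Heidi→Ivan→Dave→Bob→Grace: 9 + 6 + 3 + 4 = 22
Heidi→Ivan→Karl→Bob→Grace: 9 + 3 + 2 + 4 = 18
Heidi→Ivan→Bob→Grace: 9 + 9 + 4 = 22
Heidi→Grace: 9
Best route has total 9.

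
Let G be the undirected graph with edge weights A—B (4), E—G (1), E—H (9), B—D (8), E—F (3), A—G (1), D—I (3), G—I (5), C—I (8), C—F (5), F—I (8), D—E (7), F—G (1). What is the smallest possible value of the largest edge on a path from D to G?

A few of the D→G routes:
D → I → G: max(3, 5) = 5
D → E → F → I → G: max(7, 3, 8, 5) = 8
D → E → F → G: max(7, 3, 1) = 7
D → E → G: max(7, 1) = 7
D → E → F → C → I → G: max(7, 3, 5, 8, 5) = 8
Best route has worst link 5.

5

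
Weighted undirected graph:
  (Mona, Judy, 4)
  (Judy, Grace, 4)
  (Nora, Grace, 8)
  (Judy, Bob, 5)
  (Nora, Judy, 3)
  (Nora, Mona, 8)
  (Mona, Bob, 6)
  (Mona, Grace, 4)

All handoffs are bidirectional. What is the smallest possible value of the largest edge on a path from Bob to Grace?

5

Some routes from Bob to Grace:
Bob → Judy → Nora → Grace: max(5, 3, 8) = 8
Bob → Judy → Mona → Nora → Grace: max(5, 4, 8, 8) = 8
Bob → Mona → Grace: max(6, 4) = 6
Bob → Judy → Mona → Grace: max(5, 4, 4) = 5
Bob → Mona → Judy → Grace: max(6, 4, 4) = 6
Bob → Judy → Grace: max(5, 4) = 5
Best route has worst link 5.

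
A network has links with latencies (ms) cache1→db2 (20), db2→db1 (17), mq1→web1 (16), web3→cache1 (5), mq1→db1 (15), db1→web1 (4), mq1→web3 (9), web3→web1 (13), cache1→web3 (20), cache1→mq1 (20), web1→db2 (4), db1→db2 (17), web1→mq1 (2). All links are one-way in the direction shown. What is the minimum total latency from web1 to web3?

11

Candidate routes:
web1 → mq1 → web3: 2 + 9 = 11
Best route has total 11 ms.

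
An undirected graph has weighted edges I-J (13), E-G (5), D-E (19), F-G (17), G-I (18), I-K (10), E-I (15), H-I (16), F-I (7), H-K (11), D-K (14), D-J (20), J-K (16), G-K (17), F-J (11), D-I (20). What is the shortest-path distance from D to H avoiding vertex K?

A few of the D→H routes:
D - E - G - F - I - H: 19 + 5 + 17 + 7 + 16 = 64
D - I - H: 20 + 16 = 36
D - J - I - H: 20 + 13 + 16 = 49
D - E - I - H: 19 + 15 + 16 = 50
D - E - G - I - H: 19 + 5 + 18 + 16 = 58
D - J - F - I - H: 20 + 11 + 7 + 16 = 54
The minimum is 36.

36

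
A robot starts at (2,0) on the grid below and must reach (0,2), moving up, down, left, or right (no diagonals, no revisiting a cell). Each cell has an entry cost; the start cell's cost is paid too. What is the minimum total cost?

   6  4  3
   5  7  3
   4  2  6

18

One optimal route is r2c0 r2c1 r2c2 r1c2 r0c2.
Its cost is 4 + 2 + 6 + 3 + 3 = 18.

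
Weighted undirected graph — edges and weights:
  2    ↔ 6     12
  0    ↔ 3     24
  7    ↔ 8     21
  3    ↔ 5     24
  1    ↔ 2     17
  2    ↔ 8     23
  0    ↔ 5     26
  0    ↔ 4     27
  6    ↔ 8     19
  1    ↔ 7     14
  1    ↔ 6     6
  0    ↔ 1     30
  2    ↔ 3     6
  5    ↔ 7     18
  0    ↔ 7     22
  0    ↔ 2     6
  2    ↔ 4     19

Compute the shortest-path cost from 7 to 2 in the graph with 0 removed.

Checking several routes:
7-8-2: 21 + 23 = 44
7-1-6-2: 14 + 6 + 12 = 32
7-1-2: 14 + 17 = 31
7-8-6-2: 21 + 19 + 12 = 52
7-1-6-8-2: 14 + 6 + 19 + 23 = 62
7-5-3-2: 18 + 24 + 6 = 48
Best route has total 31.

31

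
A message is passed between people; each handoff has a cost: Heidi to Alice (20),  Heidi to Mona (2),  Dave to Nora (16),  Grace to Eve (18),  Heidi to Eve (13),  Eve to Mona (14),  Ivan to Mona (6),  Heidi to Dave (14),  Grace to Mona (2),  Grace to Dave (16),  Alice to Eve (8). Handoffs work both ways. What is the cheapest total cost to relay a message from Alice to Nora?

Comparing a few candidate routes:
Alice→Eve→Mona→Heidi→Dave→Nora: 8 + 14 + 2 + 14 + 16 = 54
Alice→Heidi→Dave→Nora: 20 + 14 + 16 = 50
Alice→Eve→Heidi→Dave→Nora: 8 + 13 + 14 + 16 = 51
Shortest: 50.

50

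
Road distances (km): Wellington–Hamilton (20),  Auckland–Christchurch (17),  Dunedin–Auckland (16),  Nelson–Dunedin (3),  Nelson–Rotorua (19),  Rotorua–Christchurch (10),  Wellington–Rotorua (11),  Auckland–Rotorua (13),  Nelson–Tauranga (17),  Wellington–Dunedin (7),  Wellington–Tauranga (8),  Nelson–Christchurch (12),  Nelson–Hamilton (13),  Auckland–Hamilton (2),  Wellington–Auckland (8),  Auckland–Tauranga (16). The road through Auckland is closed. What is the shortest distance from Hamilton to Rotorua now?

A few of the Hamilton→Rotorua routes:
Hamilton → Wellington → Rotorua: 20 + 11 = 31
Hamilton → Nelson → Dunedin → Wellington → Rotorua: 13 + 3 + 7 + 11 = 34
Hamilton → Nelson → Rotorua: 13 + 19 = 32
Shortest: 31 km.

31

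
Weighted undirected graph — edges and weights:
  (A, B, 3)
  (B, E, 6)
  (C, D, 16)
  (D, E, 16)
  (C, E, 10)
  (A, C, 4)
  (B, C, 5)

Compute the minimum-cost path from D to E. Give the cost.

Routes from D to E:
D -> C -> E: 16 + 10 = 26
D -> C -> A -> B -> E: 16 + 4 + 3 + 6 = 29
D -> E: 16
D -> C -> B -> E: 16 + 5 + 6 = 27
The minimum is 16.

16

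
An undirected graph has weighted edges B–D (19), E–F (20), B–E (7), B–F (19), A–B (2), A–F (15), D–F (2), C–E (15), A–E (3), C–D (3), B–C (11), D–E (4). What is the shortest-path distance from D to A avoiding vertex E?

16

A few of the D→A routes:
D -> F -> B -> A: 2 + 19 + 2 = 23
D -> C -> B -> A: 3 + 11 + 2 = 16
D -> F -> A: 2 + 15 = 17
D -> C -> B -> F -> A: 3 + 11 + 19 + 15 = 48
D -> B -> A: 19 + 2 = 21
Shortest: 16.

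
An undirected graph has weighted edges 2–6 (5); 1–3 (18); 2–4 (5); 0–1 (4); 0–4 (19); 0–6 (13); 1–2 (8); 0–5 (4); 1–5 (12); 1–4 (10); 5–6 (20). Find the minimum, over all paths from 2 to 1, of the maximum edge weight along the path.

8

Some routes from 2 to 1:
2 - 4 - 1: max(5, 10) = 10
2 - 6 - 0 - 5 - 1: max(5, 13, 4, 12) = 13
2 - 6 - 0 - 4 - 1: max(5, 13, 19, 10) = 19
2 - 1: max(8) = 8
2 - 6 - 0 - 1: max(5, 13, 4) = 13
Best route has worst link 8.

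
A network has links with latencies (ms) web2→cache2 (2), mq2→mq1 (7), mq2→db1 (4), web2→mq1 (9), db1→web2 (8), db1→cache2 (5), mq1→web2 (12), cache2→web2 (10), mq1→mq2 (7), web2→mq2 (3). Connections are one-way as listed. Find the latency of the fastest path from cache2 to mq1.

Paths from cache2 to mq1:
cache2 - web2 - mq2 - mq1: 10 + 3 + 7 = 20
cache2 - web2 - mq1: 10 + 9 = 19
Shortest: 19 ms.

19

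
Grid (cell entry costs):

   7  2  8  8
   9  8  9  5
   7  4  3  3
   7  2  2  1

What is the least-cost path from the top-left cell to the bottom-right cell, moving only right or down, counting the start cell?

One optimal route is (0,0) -> (0,1) -> (1,1) -> (2,1) -> (3,1) -> (3,2) -> (3,3).
Its cost is 7 + 2 + 8 + 4 + 2 + 2 + 1 = 26.
(Top row then right column would cost 34.)

26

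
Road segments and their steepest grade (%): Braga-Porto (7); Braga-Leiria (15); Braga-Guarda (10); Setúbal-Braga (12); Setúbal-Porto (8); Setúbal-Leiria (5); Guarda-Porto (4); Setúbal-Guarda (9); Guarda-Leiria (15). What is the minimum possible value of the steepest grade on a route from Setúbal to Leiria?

A few of the Setúbal→Leiria routes:
Setúbal → Braga → Leiria: max(12, 15) = 15
Setúbal → Braga → Guarda → Leiria: max(12, 10, 15) = 15
Setúbal → Braga → Porto → Guarda → Leiria: max(12, 7, 4, 15) = 15
Setúbal → Porto → Braga → Leiria: max(8, 7, 15) = 15
Setúbal → Leiria: max(5) = 5
Best route has worst link 5%.

5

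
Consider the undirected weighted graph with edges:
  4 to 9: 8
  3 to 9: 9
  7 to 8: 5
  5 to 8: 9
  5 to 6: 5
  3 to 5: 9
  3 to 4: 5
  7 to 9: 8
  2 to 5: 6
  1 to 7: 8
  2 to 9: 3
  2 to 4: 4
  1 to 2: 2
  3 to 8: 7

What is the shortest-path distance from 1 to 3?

11

Some routes from 1 to 3:
1→2→4→9→3: 2 + 4 + 8 + 9 = 23
1→2→9→3: 2 + 3 + 9 = 14
1→2→5→3: 2 + 6 + 9 = 17
1→7→8→3: 8 + 5 + 7 = 20
1→2→9→4→3: 2 + 3 + 8 + 5 = 18
1→2→4→3: 2 + 4 + 5 = 11
Shortest: 11.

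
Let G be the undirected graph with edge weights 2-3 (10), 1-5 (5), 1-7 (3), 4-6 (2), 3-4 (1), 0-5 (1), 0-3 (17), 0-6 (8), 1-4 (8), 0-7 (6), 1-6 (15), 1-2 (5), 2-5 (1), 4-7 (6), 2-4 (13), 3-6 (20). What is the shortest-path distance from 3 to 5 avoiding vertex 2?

Some routes from 3 to 5 avoiding 2:
3→4→7→1→5: 1 + 6 + 3 + 5 = 15
3→4→1→5: 1 + 8 + 5 = 14
3→4→6→0→5: 1 + 2 + 8 + 1 = 12
3→4→7→0→5: 1 + 6 + 6 + 1 = 14
Shortest: 12.

12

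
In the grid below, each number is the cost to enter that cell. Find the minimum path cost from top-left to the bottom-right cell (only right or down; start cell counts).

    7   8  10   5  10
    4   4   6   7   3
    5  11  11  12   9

40

Cheapest: r0c0 → r1c0 → r1c1 → r1c2 → r1c3 → r1c4 → r2c4
  7 + 4 + 4 + 6 + 7 + 3 + 9 = 40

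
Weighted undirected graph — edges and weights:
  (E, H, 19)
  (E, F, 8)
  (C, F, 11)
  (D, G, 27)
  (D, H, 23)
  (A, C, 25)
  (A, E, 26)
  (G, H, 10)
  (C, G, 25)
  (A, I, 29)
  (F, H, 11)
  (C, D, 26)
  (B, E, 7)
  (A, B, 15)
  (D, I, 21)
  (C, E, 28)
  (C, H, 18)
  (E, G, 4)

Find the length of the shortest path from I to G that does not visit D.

Comparing a few candidate routes:
I→A→E→G: 29 + 26 + 4 = 59
I→A→C→F→E→G: 29 + 25 + 11 + 8 + 4 = 77
I→A→B→E→G: 29 + 15 + 7 + 4 = 55
I→A→C→G: 29 + 25 + 25 = 79
Shortest: 55.

55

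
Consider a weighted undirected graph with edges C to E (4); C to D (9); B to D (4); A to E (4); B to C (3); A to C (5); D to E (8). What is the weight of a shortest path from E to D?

8

Paths from E to D:
E - C - B - D: 4 + 3 + 4 = 11
E - C - D: 4 + 9 = 13
E - D: 8
E - A - C - D: 4 + 5 + 9 = 18
E - A - C - B - D: 4 + 5 + 3 + 4 = 16
Shortest: 8.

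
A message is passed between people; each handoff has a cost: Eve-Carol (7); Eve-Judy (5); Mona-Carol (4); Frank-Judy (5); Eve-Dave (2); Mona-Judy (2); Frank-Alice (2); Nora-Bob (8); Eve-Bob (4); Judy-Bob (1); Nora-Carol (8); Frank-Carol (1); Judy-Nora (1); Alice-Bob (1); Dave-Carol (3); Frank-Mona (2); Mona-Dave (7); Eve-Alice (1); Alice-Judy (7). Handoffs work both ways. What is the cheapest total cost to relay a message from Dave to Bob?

Comparing a few candidate routes:
Dave -> Carol -> Frank -> Judy -> Bob: 3 + 1 + 5 + 1 = 10
Dave -> Eve -> Bob: 2 + 4 = 6
Dave -> Eve -> Judy -> Bob: 2 + 5 + 1 = 8
Dave -> Eve -> Alice -> Bob: 2 + 1 + 1 = 4
Dave -> Carol -> Frank -> Mona -> Judy -> Bob: 3 + 1 + 2 + 2 + 1 = 9
Dave -> Carol -> Frank -> Alice -> Bob: 3 + 1 + 2 + 1 = 7
Shortest: 4.

4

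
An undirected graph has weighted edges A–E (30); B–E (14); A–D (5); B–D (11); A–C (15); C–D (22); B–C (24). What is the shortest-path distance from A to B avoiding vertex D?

39

Paths from A to B avoiding D:
A-E-B: 30 + 14 = 44
A-C-B: 15 + 24 = 39
Best route has total 39.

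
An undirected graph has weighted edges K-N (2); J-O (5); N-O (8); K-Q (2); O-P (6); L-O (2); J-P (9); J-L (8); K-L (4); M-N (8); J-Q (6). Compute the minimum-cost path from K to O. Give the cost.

Checking several routes:
K - L - J - O: 4 + 8 + 5 = 17
K - L - O: 4 + 2 = 6
K - N - O: 2 + 8 = 10
K - Q - J - O: 2 + 6 + 5 = 13
K - Q - J - L - O: 2 + 6 + 8 + 2 = 18
Best route has total 6.

6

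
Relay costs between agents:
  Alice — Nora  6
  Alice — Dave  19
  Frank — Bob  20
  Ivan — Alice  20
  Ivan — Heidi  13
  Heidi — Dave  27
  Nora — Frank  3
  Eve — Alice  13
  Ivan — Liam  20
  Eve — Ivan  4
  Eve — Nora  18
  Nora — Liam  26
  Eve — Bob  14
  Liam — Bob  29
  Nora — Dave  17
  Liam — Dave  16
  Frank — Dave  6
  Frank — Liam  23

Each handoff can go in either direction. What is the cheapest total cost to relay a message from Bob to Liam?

Comparing a few candidate routes:
Bob -> Liam: 29
Bob -> Frank -> Liam: 20 + 23 = 43
Bob -> Frank -> Nora -> Liam: 20 + 3 + 26 = 49
Bob -> Frank -> Dave -> Liam: 20 + 6 + 16 = 42
Bob -> Eve -> Ivan -> Liam: 14 + 4 + 20 = 38
Shortest: 29.

29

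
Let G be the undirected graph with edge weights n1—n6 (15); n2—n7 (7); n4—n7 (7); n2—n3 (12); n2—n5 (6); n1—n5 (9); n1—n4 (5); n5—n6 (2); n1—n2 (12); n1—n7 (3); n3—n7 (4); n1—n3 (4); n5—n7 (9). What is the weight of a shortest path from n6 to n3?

15

Checking several routes:
n6-n5-n7-n3: 2 + 9 + 4 = 15
n6-n5-n1-n3: 2 + 9 + 4 = 15
n6-n5-n1-n7-n3: 2 + 9 + 3 + 4 = 18
n6-n5-n7-n1-n3: 2 + 9 + 3 + 4 = 18
Best route has total 15.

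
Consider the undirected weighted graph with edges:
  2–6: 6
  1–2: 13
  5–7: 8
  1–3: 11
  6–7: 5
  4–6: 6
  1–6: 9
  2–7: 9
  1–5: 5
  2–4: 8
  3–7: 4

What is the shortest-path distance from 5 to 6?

13

Checking several routes:
5 - 1 - 2 - 6: 5 + 13 + 6 = 24
5 - 7 - 6: 8 + 5 = 13
5 - 7 - 2 - 4 - 6: 8 + 9 + 8 + 6 = 31
5 - 7 - 2 - 6: 8 + 9 + 6 = 23
5 - 1 - 6: 5 + 9 = 14
5 - 1 - 3 - 7 - 6: 5 + 11 + 4 + 5 = 25
The minimum is 13.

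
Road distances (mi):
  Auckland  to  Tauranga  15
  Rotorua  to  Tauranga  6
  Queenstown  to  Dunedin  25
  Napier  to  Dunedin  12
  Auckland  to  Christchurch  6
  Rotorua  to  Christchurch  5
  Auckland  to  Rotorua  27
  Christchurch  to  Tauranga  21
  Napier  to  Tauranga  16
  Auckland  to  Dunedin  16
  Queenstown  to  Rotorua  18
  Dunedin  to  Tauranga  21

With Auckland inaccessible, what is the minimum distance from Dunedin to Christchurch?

32

Paths from Dunedin to Christchurch avoiding Auckland:
Dunedin -> Queenstown -> Rotorua -> Christchurch: 25 + 18 + 5 = 48
Dunedin -> Napier -> Tauranga -> Christchurch: 12 + 16 + 21 = 49
Dunedin -> Queenstown -> Rotorua -> Tauranga -> Christchurch: 25 + 18 + 6 + 21 = 70
Dunedin -> Tauranga -> Rotorua -> Christchurch: 21 + 6 + 5 = 32
Dunedin -> Napier -> Tauranga -> Rotorua -> Christchurch: 12 + 16 + 6 + 5 = 39
Dunedin -> Tauranga -> Christchurch: 21 + 21 = 42
Shortest: 32 mi.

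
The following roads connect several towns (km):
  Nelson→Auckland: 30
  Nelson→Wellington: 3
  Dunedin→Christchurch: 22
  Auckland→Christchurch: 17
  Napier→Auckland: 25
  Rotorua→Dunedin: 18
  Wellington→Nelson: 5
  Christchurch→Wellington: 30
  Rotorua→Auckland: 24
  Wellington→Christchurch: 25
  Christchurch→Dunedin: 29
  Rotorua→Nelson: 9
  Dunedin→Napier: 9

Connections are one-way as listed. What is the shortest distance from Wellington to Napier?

63

Candidate routes:
Wellington → Christchurch → Dunedin → Napier: 25 + 29 + 9 = 63
Wellington → Nelson → Auckland → Christchurch → Dunedin → Napier: 5 + 30 + 17 + 29 + 9 = 90
The minimum is 63 km.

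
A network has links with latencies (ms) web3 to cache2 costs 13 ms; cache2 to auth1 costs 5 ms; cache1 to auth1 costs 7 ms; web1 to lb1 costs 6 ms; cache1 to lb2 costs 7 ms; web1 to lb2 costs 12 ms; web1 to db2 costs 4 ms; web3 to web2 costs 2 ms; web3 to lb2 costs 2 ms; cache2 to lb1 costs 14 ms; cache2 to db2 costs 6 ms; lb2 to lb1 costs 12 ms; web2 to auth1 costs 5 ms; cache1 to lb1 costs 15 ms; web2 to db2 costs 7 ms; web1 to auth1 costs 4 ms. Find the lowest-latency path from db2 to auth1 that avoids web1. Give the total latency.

Some routes from db2 to auth1 avoiding web1:
db2→web2→auth1: 7 + 5 = 12
db2→web2→web3→cache2→auth1: 7 + 2 + 13 + 5 = 27
db2→web2→web3→lb2→cache1→auth1: 7 + 2 + 2 + 7 + 7 = 25
db2→cache2→auth1: 6 + 5 = 11
db2→cache2→web3→web2→auth1: 6 + 13 + 2 + 5 = 26
Best route has total 11 ms.

11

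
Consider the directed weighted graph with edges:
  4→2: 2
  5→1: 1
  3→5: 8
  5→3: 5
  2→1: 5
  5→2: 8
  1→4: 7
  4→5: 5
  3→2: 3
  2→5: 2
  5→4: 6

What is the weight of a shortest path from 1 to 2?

Paths from 1 to 2:
1→4→2: 7 + 2 = 9
1→4→5→2: 7 + 5 + 8 = 20
1→4→5→3→2: 7 + 5 + 5 + 3 = 20
Shortest: 9.

9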